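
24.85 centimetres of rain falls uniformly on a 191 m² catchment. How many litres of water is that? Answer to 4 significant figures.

Depth: 24.85 cm × 10 = 248.5 mm.
1 mm over 1 m² is 1 L, so volume = 248.5 × 191 = 47463.5 L ≈ 47460 L.

47460 litres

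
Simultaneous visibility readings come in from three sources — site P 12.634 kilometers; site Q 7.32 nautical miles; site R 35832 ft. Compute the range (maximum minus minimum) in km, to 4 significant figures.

2.635 km

site Q: 7.32 nmi = 13.55664 km.
site R: 35832 ft = 10.92159 km.
Spread: 13.55664 − 10.92159 = 2.635 km.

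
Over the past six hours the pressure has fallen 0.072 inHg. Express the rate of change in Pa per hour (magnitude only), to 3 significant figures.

0.072 inHg / 6 h × 3386.39 Pa/inHg = 40.6 Pa/h.

40.6 Pa per hour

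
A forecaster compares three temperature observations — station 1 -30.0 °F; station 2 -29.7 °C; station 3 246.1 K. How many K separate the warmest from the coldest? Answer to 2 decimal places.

station 1: -30.0 °F = -34.444 °C.
station 3: 246.1 K = -27.050 °C.
Spread: (-27.050) − (-34.444) = 7.394 °C.

7.39 K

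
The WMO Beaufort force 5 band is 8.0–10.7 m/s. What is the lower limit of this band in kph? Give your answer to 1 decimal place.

8.0–10.7 m/s × 3.6 = 28.8–38.5 km/h.

28.8 km/h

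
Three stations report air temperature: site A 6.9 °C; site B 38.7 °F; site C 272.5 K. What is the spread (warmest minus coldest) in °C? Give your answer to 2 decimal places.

site B: 38.7 °F = 3.722 °C.
site C: 272.5 K = -0.650 °C.
Spread: 6.900 − (-0.650) = 7.550 °C.

7.55 °C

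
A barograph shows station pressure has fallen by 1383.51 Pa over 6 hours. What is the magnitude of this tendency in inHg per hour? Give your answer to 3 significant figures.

0.0681 inHg per hour

1383.51 Pa / 6 h × 0.0002953 inHg/Pa = 0.0681 inHg/h.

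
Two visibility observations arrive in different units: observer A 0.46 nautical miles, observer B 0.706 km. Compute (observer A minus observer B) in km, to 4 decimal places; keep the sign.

observer A: 0.46 nmi = 0.851920 km.
Difference: 0.851920 − 0.706000 = 0.1459 km.

0.1459 km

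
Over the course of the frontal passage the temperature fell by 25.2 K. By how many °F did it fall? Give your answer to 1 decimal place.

Converting a difference, only the 9/5 scale factor applies: Δ°F = 25.2 × 1.8 = 45.4 °F.

45.4 °F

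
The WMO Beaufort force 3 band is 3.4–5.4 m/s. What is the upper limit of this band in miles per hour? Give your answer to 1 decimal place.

3.4–5.4 m/s × 2.237 = 7.6–12.1 mph.

12.1 mph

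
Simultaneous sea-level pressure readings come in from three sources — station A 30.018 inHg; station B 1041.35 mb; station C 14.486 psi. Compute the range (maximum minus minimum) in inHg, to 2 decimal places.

station B: 1041.35 mb = 30.7510 inHg.
station C: 14.486 psi = 29.4938 inHg.
Spread: 30.7510 − 29.4938 = 1.26 inHg.

1.26 inHg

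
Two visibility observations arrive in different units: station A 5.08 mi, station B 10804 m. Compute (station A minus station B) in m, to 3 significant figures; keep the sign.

station A: 5.08 SM = 8175.47 m.
Difference: 8175.47 − 10804.00 = -2630 m.

-2630 m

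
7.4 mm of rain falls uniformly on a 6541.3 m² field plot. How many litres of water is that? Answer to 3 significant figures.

48400 litres

1 mm over 1 m² is 1 L, so volume = 7.4 × 6541.3 = 48405.62 L ≈ 48400 L.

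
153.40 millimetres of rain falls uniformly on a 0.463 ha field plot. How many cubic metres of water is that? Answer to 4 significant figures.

710.2 cubic metres

Area: 0.463 ha = 4630 m².
1 mm over 1 m² is 1 L, so volume = 153.4 × 4630 = 710242 L = 710.2 m³.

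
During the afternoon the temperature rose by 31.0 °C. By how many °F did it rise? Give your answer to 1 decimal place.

55.8 °F

For a temperature change the 32° offset cancels: Δ°F = 31.0 × 1.8 = 55.8 °F.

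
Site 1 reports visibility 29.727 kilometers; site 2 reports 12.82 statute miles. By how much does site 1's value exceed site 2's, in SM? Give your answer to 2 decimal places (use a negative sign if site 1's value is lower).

site 1: 29.727 km = 18.4715 SM.
Difference: 18.4715 − 12.8200 = 5.65 SM.

5.65 SM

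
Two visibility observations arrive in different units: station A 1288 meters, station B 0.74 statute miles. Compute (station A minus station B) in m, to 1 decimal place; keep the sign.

station B: 0.74 SM = 1190.915 m.
Difference: 1288.000 − 1190.915 = 97.1 m.

97.1 m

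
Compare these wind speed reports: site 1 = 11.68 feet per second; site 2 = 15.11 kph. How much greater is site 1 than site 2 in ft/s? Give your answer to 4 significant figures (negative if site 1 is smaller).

-2.090 ft/s

site 2: 15.11 km/h = 13.77041 ft/s.
Difference: 11.68000 − 13.77041 = -2.090 ft/s.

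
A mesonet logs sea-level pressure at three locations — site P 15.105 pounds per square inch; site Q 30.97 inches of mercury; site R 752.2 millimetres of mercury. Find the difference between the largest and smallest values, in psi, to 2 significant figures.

0.67 psi

site Q: 30.97 inHg = 15.2110 psi.
site R: 752.2 mmHg = 14.5451 psi.
Spread: 15.2110 − 14.5451 = 0.67 psi.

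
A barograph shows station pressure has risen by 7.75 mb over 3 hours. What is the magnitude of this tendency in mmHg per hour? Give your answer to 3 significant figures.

7.75 mb / 3 h × 0.750062 mmHg/mb = 1.94 mmHg/h.

1.94 mmHg per hour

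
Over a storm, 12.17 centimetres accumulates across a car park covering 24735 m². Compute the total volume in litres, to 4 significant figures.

Depth: 12.17 cm × 10 = 121.7 mm.
1 mm over 1 m² is 1 L, so volume = 121.7 × 24735 = 3010249.5 L ≈ 3010000 L.

3010000 litres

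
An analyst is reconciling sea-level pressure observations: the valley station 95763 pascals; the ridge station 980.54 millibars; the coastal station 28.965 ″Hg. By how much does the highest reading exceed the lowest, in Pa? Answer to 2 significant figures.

the ridge station: 980.54 mb = 98054.00 Pa.
the coastal station: 28.965 inHg = 98086.76 Pa.
Spread: 98086.76 − 95763.00 = 2300 Pa.

2300 Pa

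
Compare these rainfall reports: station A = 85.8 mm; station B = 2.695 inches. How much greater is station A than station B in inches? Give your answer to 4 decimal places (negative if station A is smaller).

station A: 85.8 mm = 3.377953 in.
Difference: 3.377953 − 2.695000 = 0.6830 in.

0.6830 in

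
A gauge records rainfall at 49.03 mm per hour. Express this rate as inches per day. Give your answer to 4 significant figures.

46.33 in/day

49.03 mm/hour × 0.0393701 in/mm × 24 hour/day = 46.33 in/day.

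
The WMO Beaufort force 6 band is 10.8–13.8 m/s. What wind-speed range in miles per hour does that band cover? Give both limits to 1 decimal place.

10.8–13.8 m/s × 2.237 = 24.2–30.9 mph.

24.2 to 30.9 mph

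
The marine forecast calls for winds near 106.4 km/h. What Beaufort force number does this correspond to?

Beaufort force 11

106.4 km/h = 29.6 m/s, which is Beaufort 11 (violent storm, 28.5–32.6 m/s).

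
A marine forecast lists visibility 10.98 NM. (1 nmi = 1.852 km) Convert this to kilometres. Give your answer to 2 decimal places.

20.33 km

1 nmi = 1.852 km, so 10.98 × 1.852 = 20.33 km.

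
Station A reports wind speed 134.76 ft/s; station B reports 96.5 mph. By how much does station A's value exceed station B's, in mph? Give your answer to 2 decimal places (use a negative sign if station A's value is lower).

-4.62 mph

station A: 134.76 ft/s = 91.8818 mph.
Difference: 91.8818 − 96.5000 = -4.62 mph.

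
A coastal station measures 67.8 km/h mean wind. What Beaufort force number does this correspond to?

Beaufort force 8

67.8 km/h = 18.8 m/s, which is Beaufort 8 (gale, 17.2–20.7 m/s).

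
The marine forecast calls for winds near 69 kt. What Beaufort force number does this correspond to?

69 kt lies in the Beaufort 12 band (hurricane force, ≥64 kt).

Beaufort force 12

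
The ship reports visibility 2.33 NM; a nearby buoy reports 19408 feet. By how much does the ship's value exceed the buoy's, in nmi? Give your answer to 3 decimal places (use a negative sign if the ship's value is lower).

the buoy: 19408 ft = 3.19415 nmi.
Difference: 2.33000 − 3.19415 = -0.864 nmi.

-0.864 nmi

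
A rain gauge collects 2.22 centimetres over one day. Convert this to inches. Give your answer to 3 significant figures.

1 cm = 0.393701 in, so 2.22 × 0.393701 = 0.874 in.

0.874 in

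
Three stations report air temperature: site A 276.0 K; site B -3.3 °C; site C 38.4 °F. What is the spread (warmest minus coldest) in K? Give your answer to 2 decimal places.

site A: 276.0 K = 2.850 °C.
site C: 38.4 °F = 3.556 °C.
Spread: 3.556 − (-3.300) = 6.856 °C.

6.86 K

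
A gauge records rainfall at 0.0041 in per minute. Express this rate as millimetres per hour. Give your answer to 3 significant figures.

0.0041 in/minute × 25.4 mm/in × 60 minute/hour = 6.25 mm/hour.

6.25 mm/hour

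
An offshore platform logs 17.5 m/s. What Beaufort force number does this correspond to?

Beaufort force 8

17.5 m/s lies in the Beaufort 8 band (gale, 17.2–20.7 m/s).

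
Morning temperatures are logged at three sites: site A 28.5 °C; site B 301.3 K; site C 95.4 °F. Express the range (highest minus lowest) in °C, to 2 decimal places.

7.07 °C

site B: 301.3 K = 28.150 °C.
site C: 95.4 °F = 35.222 °C.
Spread: 35.222 − 28.150 = 7.072 °C.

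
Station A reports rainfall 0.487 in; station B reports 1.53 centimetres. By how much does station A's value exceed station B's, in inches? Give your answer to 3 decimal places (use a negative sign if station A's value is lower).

-0.115 in

station B: 1.53 cm = 0.60236 in.
Difference: 0.48700 − 0.60236 = -0.115 in.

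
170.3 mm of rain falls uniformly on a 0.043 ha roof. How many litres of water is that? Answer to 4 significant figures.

73230 litres

Area: 0.043 ha = 430 m².
1 mm over 1 m² is 1 L, so volume = 170.3 × 430 = 73229 L ≈ 73230 L.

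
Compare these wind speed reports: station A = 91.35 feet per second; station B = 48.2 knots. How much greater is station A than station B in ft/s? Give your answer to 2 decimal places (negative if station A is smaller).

10.00 ft/s

station B: 48.2 kt = 81.3524 ft/s.
Difference: 91.3500 − 81.3524 = 10.00 ft/s.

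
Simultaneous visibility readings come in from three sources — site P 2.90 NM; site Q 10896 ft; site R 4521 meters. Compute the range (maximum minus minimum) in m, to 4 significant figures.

2050 m

site P: 2.90 nmi = 5370.80 m.
site Q: 10896 ft = 3321.10 m.
Spread: 5370.80 − 3321.10 = 2050 m.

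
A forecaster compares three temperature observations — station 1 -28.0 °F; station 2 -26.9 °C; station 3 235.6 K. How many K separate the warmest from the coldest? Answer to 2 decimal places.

station 1: -28.0 °F = -33.333 °C.
station 3: 235.6 K = -37.550 °C.
Spread: (-26.900) − (-37.550) = 10.650 °C.

10.65 K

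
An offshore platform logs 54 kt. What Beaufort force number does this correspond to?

54 kt lies in the Beaufort 10 band (storm, 48–55 kt).

Beaufort force 10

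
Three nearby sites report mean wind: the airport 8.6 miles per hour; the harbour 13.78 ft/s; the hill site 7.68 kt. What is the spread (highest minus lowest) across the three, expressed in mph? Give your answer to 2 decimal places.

the harbour: 13.78 ft/s = 9.3955 mph.
the hill site: 7.68 kt = 8.8380 mph.
Spread: 9.3955 − 8.6000 = 0.80 mph.

0.80 mph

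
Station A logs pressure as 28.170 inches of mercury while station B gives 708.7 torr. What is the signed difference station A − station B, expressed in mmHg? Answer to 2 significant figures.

6.8 mmHg

station A: 28.170 inHg = 715.518 mmHg.
Difference: 715.518 − 708.700 = 6.8 mmHg.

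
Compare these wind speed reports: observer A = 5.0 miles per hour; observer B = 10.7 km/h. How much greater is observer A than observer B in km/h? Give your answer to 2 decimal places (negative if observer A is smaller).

observer A: 5.0 mph = 8.0467 km/h.
Difference: 8.0467 − 10.7000 = -2.65 km/h.

-2.65 km/h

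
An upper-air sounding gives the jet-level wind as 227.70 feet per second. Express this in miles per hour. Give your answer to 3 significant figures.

155 mph

1 ft/s = 0.681818 mph, so 227.70 × 0.681818 = 155 mph.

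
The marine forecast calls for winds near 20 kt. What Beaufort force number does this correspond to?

Beaufort force 5

20 kt lies in the Beaufort 5 band (fresh breeze, 17–21 kt).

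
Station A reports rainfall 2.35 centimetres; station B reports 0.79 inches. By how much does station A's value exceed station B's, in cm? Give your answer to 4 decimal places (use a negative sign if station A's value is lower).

0.3434 cm

station B: 0.79 in = 2.006600 cm.
Difference: 2.350000 − 2.006600 = 0.3434 cm.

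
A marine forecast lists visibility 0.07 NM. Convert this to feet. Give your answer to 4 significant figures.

1 nmi = 6076.12 ft, so 0.07 × 6076.12 = 425.3 ft.

425.3 ft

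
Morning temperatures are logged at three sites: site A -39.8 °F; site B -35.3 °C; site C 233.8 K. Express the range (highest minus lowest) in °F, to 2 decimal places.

site A: -39.8 °F = -39.889 °C.
site C: 233.8 K = -39.350 °C.
Spread: (-35.300) − (-39.889) = 4.589 °C = 8.26 °F.

8.26 °F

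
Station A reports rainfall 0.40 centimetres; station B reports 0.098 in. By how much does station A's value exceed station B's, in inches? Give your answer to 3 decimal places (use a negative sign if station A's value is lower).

0.059 in

station A: 0.40 cm = 0.15748 in.
Difference: 0.15748 − 0.09800 = 0.059 in.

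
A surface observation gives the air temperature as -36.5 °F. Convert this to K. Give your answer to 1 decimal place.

First to °C: -38.06 °C.
Then to K: 235.1 K.

235.1 K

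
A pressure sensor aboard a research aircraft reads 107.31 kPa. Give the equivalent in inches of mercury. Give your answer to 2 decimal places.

1 kPa = 0.2953 inHg, so 107.31 × 0.2953 = 31.69 inHg.

31.69 inHg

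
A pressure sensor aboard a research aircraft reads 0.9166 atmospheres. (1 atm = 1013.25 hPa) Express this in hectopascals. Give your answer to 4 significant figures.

1 atm = 1013.25 hPa, so 0.9166 × 1013.25 = 928.7 hPa.

928.7 hPa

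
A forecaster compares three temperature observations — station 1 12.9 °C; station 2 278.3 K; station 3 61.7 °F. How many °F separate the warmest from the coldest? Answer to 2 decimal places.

20.43 °F

station 2: 278.3 K = 5.150 °C.
station 3: 61.7 °F = 16.500 °C.
Spread: 16.500 − 5.150 = 11.350 °C = 20.43 °F.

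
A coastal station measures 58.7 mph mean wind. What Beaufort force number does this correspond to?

58.7 mph = 26.2 m/s, which is Beaufort 10 (storm, 24.5–28.4 m/s).

Beaufort force 10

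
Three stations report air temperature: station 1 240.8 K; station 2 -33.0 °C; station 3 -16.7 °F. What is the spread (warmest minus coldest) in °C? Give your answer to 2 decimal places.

station 1: 240.8 K = -32.350 °C.
station 3: -16.7 °F = -27.056 °C.
Spread: (-27.056) − (-33.000) = 5.944 °C.

5.94 °C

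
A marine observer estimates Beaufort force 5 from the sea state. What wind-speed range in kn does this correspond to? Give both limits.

17 to 21 kt

Beaufort 5 (fresh breeze) spans 17–21 knots.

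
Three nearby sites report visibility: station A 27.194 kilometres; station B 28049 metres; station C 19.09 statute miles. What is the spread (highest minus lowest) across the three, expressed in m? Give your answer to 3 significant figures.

3530 m

station A: 27.194 km = 27194.00 m.
station C: 19.09 SM = 30722.38 m.
Spread: 30722.38 − 27194.00 = 3530 m.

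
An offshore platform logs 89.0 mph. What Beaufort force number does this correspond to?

Beaufort force 12

89.0 mph = 39.8 m/s, which is Beaufort 12 (hurricane force, ≥32.7 m/s).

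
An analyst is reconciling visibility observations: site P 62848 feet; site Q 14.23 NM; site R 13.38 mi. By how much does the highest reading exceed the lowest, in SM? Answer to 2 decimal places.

4.47 SM

site P: 62848 ft = 11.9030 SM.
site Q: 14.23 nmi = 16.3756 SM.
Spread: 16.3756 − 11.9030 = 4.47 SM.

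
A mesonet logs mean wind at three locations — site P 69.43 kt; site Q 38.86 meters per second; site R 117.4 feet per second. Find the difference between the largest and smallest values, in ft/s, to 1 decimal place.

10.3 ft/s

site P: 69.43 kt = 117.185 ft/s.
site Q: 38.86 m/s = 127.493 ft/s.
Spread: 127.493 − 117.185 = 10.3 ft/s.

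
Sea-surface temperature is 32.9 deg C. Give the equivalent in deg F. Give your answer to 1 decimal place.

°F = °C × 9/5 + 32 = 32.9 × 1.8 + 32 = 91.2 °F.

91.2 °F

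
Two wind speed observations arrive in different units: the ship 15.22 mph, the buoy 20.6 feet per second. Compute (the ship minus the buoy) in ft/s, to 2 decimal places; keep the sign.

the ship: 15.22 mph = 22.3227 ft/s.
Difference: 22.3227 − 20.6000 = 1.72 ft/s.

1.72 ft/s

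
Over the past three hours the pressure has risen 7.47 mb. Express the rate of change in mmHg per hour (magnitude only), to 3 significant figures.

1.87 mmHg per hour

7.47 mb / 3 h × 0.750062 mmHg/mb = 1.87 mmHg/h.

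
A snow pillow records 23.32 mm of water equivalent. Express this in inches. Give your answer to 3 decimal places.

1 mm = 0.0393701 in, so 23.32 × 0.0393701 = 0.918 in.

0.918 in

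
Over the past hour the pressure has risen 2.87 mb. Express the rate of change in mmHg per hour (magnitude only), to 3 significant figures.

2.15 mmHg per hour

2.87 mb / 1 h × 0.750062 mmHg/mb = 2.15 mmHg/h.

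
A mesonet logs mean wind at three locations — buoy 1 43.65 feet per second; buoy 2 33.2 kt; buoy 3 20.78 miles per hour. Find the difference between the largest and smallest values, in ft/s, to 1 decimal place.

buoy 2: 33.2 kt = 56.035 ft/s.
buoy 3: 20.78 mph = 30.477 ft/s.
Spread: 56.035 − 30.477 = 25.6 ft/s.

25.6 ft/s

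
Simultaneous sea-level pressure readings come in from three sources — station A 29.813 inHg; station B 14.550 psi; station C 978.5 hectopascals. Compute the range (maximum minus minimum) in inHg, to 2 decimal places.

station B: 14.550 psi = 29.6241 inHg.
station C: 978.5 hPa = 28.8951 inHg.
Spread: 29.8130 − 28.8951 = 0.92 inHg.

0.92 inHg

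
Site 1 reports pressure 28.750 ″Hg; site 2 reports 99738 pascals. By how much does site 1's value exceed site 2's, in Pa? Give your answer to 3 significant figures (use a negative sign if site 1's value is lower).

site 1: 28.750 inHg = 97358.68 Pa.
Difference: 97358.68 − 99738.00 = -2380 Pa.

-2380 Pa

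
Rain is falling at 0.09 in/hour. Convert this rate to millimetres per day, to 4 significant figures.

54.86 mm/day

0.09 in/hour × 25.4 mm/in × 24 hour/day = 54.86 mm/day.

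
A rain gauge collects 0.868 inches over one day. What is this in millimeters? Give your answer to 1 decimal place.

22.0 mm

1 in = 25.4 mm, so 0.868 × 25.4 = 22.0 mm.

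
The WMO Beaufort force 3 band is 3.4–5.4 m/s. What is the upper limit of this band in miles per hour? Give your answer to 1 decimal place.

3.4–5.4 m/s × 2.237 = 7.6–12.1 mph.

12.1 mph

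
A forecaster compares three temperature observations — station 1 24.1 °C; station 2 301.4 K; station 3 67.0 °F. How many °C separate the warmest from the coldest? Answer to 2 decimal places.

8.81 °C

station 2: 301.4 K = 28.250 °C.
station 3: 67.0 °F = 19.444 °C.
Spread: 28.250 − 19.444 = 8.806 °C.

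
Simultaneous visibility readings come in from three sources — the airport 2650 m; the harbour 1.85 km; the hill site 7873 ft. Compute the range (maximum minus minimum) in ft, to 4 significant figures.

2625 ft

the airport: 2650 m = 8694.23 ft.
the harbour: 1.85 km = 6069.55 ft.
Spread: 8694.23 − 6069.55 = 2625 ft.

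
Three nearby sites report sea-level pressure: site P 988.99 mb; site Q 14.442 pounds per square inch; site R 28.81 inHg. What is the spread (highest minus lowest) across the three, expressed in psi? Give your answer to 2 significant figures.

site P: 988.99 mb = 14.3441 psi.
site R: 28.81 inHg = 14.1502 psi.
Spread: 14.4420 − 14.1502 = 0.29 psi.

0.29 psi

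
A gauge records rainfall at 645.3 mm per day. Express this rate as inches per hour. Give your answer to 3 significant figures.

1.06 in/hour

645.3 mm/day × 0.0393701 in/mm × 0.0416667 day/hour = 1.06 in/hour.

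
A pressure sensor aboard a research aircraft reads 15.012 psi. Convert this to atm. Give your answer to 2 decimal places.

1 psi = 0.068046 atm, so 15.012 × 0.068046 = 1.02 atm.

1.02 atm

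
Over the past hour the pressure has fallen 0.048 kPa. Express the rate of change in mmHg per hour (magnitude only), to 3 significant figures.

0.048 kPa / 1 h × 7.50062 mmHg/kPa = 0.360 mmHg/h.

0.360 mmHg per hour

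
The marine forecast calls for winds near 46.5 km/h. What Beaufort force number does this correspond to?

Beaufort force 6

46.5 km/h = 12.9 m/s, which is Beaufort 6 (strong breeze, 10.8–13.8 m/s).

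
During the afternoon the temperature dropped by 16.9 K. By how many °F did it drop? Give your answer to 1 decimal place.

Converting a difference, only the 9/5 scale factor applies: Δ°F = 16.9 × 1.8 = 30.4 °F.

30.4 °F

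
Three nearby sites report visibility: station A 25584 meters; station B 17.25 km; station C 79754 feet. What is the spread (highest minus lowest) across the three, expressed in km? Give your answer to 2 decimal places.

8.33 km

station A: 25584 m = 25.5840 km.
station C: 79754 ft = 24.3090 km.
Spread: 25.5840 − 17.2500 = 8.33 km.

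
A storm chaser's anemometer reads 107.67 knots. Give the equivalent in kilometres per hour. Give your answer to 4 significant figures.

1 kt = 1.852 km/h, so 107.67 × 1.852 = 199.4 km/h.

199.4 km/h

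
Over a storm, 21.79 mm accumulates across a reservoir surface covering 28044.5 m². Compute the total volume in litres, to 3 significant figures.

611000 litres

1 mm over 1 m² is 1 L, so volume = 21.79 × 28044.5 = 611089.66 L ≈ 611000 L.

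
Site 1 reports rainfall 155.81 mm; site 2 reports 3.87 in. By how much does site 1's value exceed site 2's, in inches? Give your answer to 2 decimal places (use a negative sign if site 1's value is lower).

site 1: 155.81 mm = 6.1343 in.
Difference: 6.1343 − 3.8700 = 2.26 in.

2.26 in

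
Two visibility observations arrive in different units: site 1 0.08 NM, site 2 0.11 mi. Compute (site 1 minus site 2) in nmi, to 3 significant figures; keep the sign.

-0.0156 nmi

site 2: 0.11 SM = 0.095587 nmi.
Difference: 0.080000 − 0.095587 = -0.0156 nmi.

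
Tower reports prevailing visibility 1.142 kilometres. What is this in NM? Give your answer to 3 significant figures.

0.617 nmi

1 km = 0.539957 nmi, so 1.142 × 0.539957 = 0.617 nmi.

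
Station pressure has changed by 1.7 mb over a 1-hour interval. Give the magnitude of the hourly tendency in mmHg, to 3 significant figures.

1.7 mb / 1 h × 0.750062 mmHg/mb = 1.28 mmHg/h.

1.28 mmHg per hour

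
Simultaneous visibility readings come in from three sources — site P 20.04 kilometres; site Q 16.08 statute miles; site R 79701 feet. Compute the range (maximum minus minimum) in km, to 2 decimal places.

site Q: 16.08 SM = 25.8783 km.
site R: 79701 ft = 24.2929 km.
Spread: 25.8783 − 20.0400 = 5.84 km.

5.84 km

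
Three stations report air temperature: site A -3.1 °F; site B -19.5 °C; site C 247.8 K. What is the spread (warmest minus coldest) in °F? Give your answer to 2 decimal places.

site A: -3.1 °F = -19.500 °C.
site C: 247.8 K = -25.350 °C.
Spread: (-19.500) − (-25.350) = 5.850 °C = 10.53 °F.

10.53 °F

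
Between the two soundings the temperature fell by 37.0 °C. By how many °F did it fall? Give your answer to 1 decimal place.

Converting a difference, only the 9/5 scale factor applies: Δ°F = 37.0 × 1.8 = 66.6 °F.

66.6 °F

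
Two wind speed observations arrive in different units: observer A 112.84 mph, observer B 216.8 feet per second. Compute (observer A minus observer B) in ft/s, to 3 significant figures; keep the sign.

-51.3 ft/s

observer A: 112.84 mph = 165.499 ft/s.
Difference: 165.499 − 216.800 = -51.3 ft/s.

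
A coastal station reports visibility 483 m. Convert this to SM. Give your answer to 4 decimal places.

0.3001 SM

1 m = 0.000621371 SM, so 483 × 0.000621371 = 0.3001 SM.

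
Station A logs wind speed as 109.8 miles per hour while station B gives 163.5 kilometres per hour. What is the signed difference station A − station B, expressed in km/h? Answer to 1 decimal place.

13.2 km/h

station A: 109.8 mph = 176.706 km/h.
Difference: 176.706 − 163.500 = 13.2 km/h.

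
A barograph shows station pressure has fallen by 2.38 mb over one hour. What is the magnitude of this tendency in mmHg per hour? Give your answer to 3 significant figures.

2.38 mb / 1 h × 0.750062 mmHg/mb = 1.79 mmHg/h.

1.79 mmHg per hour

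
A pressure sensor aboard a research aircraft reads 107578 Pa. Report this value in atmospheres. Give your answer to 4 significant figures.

1 Pa = 9.86923e-06 atm, so 107578 × 9.86923e-06 = 1.062 atm.

1.062 atm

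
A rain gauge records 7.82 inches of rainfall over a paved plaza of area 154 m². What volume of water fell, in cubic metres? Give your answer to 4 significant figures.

Depth: 7.82 in × 25.4 = 198.628 mm.
1 mm over 1 m² is 1 L, so volume = 198.628 × 154 = 30588.712 L = 30.59 m³.

30.59 cubic metres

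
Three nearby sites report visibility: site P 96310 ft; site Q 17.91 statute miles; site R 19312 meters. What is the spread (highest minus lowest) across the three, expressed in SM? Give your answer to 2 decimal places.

6.24 SM

site P: 96310 ft = 18.2405 SM.
site R: 19312 m = 11.9999 SM.
Spread: 18.2405 − 11.9999 = 6.24 SM.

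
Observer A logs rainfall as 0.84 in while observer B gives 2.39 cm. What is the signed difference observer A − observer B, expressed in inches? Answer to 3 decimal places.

-0.101 in

observer B: 2.39 cm = 0.94094 in.
Difference: 0.84000 − 0.94094 = -0.101 in.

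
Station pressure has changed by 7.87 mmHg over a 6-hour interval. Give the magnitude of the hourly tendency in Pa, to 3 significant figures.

175 Pa per hour

7.87 mmHg / 6 h × 133.322 Pa/mmHg = 175 Pa/h.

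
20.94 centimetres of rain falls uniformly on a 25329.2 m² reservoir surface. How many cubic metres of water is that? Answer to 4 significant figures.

5304 cubic metres

Depth: 20.94 cm × 10 = 209.4 mm.
1 mm over 1 m² is 1 L, so volume = 209.4 × 25329.2 = 5303934.5 L = 5304 m³.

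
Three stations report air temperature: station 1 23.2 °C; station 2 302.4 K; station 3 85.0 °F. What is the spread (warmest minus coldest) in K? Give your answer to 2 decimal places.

station 2: 302.4 K = 29.250 °C.
station 3: 85.0 °F = 29.444 °C.
Spread: 29.444 − 23.200 = 6.244 °C.

6.24 K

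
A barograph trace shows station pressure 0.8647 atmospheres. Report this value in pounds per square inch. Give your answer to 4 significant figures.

12.71 psi

1 atm = 14.6959 psi, so 0.8647 × 14.6959 = 12.71 psi.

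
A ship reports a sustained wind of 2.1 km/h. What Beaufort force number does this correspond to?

Beaufort force 1

2.1 km/h = 0.6 m/s, which is Beaufort 1 (light air, 0.3–1.5 m/s).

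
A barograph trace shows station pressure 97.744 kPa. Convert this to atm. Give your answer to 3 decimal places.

1 kPa = 0.00986923 atm, so 97.744 × 0.00986923 = 0.965 atm.

0.965 atm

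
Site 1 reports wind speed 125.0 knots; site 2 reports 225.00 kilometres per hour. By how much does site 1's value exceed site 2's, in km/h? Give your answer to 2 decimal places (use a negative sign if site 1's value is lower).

6.50 km/h

site 1: 125.0 kt = 231.5000 km/h.
Difference: 231.5000 − 225.0000 = 6.50 km/h.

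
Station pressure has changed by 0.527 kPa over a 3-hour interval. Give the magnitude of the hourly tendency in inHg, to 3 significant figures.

0.527 kPa / 3 h × 0.2953 inHg/kPa = 0.0519 inHg/h.

0.0519 inHg per hour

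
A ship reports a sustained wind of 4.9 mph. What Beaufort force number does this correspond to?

Beaufort force 2

4.9 mph = 2.2 m/s, which is Beaufort 2 (light breeze, 1.6–3.3 m/s).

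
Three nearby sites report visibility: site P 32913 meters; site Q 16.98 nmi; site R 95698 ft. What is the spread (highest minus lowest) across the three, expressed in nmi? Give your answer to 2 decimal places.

site P: 32913 m = 17.7716 nmi.
site R: 95698 ft = 15.7499 nmi.
Spread: 17.7716 − 15.7499 = 2.02 nmi.

2.02 nmi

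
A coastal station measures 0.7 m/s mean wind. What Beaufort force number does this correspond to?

0.7 m/s lies in the Beaufort 1 band (light air, 0.3–1.5 m/s).

Beaufort force 1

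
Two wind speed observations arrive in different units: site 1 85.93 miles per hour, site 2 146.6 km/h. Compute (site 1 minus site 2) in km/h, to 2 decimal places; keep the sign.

site 1: 85.93 mph = 138.2909 km/h.
Difference: 138.2909 − 146.6000 = -8.31 km/h.

-8.31 km/h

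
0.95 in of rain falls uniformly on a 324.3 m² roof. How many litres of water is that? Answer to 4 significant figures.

7825 litres

Depth: 0.95 in × 25.4 = 24.13 mm.
1 mm over 1 m² is 1 L, so volume = 24.13 × 324.3 = 7825.359 L ≈ 7825 L.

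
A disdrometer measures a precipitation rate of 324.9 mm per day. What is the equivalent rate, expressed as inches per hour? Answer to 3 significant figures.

324.9 mm/day × 0.0393701 in/mm × 0.0416667 day/hour = 0.533 in/hour.

0.533 in/hour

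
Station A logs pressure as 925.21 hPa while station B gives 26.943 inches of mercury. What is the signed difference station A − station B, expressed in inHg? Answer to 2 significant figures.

0.38 inHg

station A: 925.21 hPa = 27.3214 inHg.
Difference: 27.3214 − 26.9430 = 0.38 inHg.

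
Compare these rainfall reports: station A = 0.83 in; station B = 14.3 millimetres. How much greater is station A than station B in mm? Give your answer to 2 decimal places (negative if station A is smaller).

station A: 0.83 in = 21.0820 mm.
Difference: 21.0820 − 14.3000 = 6.78 mm.

6.78 mm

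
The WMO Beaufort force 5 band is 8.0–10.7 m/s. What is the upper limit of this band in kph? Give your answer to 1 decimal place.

38.5 km/h

8.0–10.7 m/s × 3.6 = 28.8–38.5 km/h.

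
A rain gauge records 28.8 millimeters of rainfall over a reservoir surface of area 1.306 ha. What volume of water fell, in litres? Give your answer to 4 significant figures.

376100 litres

Area: 1.306 ha = 13060 m².
1 mm over 1 m² is 1 L, so volume = 28.8 × 13060 = 376128 L ≈ 376100 L.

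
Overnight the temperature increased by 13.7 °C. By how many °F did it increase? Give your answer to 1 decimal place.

For a temperature change the 32° offset cancels: Δ°F = 13.7 × 1.8 = 24.7 °F.

24.7 °F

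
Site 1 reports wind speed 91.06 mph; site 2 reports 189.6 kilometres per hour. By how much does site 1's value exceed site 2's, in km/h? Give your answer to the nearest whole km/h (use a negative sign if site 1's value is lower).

site 1: 91.06 mph = 146.55 km/h.
Difference: 146.55 − 189.60 = -43 km/h.

-43 km/h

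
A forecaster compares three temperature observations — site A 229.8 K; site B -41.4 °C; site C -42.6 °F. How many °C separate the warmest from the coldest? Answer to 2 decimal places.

site A: 229.8 K = -43.350 °C.
site C: -42.6 °F = -41.444 °C.
Spread: (-41.400) − (-43.350) = 1.950 °C.

1.95 °C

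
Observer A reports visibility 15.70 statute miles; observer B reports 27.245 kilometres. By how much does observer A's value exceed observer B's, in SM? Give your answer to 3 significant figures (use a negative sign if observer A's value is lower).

observer B: 27.245 km = 16.9293 SM.
Difference: 15.7000 − 16.9293 = -1.23 SM.

-1.23 SM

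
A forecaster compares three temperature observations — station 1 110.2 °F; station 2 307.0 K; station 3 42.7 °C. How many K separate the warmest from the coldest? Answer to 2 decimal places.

9.59 K

station 1: 110.2 °F = 43.444 °C.
station 2: 307.0 K = 33.850 °C.
Spread: 43.444 − 33.850 = 9.594 °C.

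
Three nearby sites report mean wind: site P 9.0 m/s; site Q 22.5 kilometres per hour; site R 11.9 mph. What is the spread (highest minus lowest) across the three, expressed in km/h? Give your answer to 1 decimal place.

site P: 9.0 m/s = 32.400 km/h.
site R: 11.9 mph = 19.151 km/h.
Spread: 32.400 − 19.151 = 13.2 km/h.

13.2 km/h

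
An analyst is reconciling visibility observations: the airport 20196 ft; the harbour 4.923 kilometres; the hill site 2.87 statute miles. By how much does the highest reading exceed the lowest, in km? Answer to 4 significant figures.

1.537 km

the airport: 20196 ft = 6.15574 km.
the hill site: 2.87 SM = 4.61882 km.
Spread: 6.15574 − 4.61882 = 1.537 km.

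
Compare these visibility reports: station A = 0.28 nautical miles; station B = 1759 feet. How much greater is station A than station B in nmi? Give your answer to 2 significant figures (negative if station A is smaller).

station B: 1759 ft = 0.289494 nmi.
Difference: 0.280000 − 0.289494 = -0.0095 nmi.

-0.0095 nmi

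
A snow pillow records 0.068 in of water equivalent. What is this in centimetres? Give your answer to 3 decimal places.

0.173 cm

1 in = 2.54 cm, so 0.068 × 2.54 = 0.173 cm.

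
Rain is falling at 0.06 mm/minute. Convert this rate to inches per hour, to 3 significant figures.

0.06 mm/minute × 0.0393701 in/mm × 60 minute/hour = 0.142 in/hour.

0.142 in/hour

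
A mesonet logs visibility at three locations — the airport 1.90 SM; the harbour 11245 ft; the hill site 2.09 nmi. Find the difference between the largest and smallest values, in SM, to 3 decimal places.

the harbour: 11245 ft = 2.12973 SM.
the hill site: 2.09 nmi = 2.40513 SM.
Spread: 2.40513 − 1.90000 = 0.505 SM.

0.505 SM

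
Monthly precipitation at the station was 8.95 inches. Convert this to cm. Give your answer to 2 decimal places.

22.73 cm

1 in = 2.54 cm, so 8.95 × 2.54 = 22.73 cm.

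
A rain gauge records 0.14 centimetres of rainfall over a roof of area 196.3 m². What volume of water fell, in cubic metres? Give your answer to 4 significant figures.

Depth: 0.14 cm × 10 = 1.4 mm.
1 mm over 1 m² is 1 L, so volume = 1.4 × 196.3 = 274.82 L = 0.2748 m³.

0.2748 cubic metres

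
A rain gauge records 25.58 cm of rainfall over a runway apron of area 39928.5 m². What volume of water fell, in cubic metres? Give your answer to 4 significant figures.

Depth: 25.58 cm × 10 = 255.8 mm.
1 mm over 1 m² is 1 L, so volume = 255.8 × 39928.5 = 10213710 L = 10210 m³.

10210 cubic metres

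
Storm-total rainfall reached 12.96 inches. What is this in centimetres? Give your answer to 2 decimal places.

1 in = 2.54 cm, so 12.96 × 2.54 = 32.92 cm.

32.92 cm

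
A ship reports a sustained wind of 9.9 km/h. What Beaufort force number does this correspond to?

Beaufort force 2

9.9 km/h = 2.8 m/s, which is Beaufort 2 (light breeze, 1.6–3.3 m/s).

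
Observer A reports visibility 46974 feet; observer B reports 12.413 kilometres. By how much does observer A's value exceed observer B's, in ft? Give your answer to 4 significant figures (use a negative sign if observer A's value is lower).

observer B: 12.413 km = 40725.07 ft.
Difference: 46974.00 − 40725.07 = 6249 ft.

6249 ft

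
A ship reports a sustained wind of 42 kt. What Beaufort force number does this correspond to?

42 kt lies in the Beaufort 9 band (strong gale, 41–47 kt).

Beaufort force 9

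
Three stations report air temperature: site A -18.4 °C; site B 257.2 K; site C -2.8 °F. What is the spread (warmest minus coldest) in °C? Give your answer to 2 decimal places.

site B: 257.2 K = -15.950 °C.
site C: -2.8 °F = -19.333 °C.
Spread: (-15.950) − (-19.333) = 3.383 °C.

3.38 °C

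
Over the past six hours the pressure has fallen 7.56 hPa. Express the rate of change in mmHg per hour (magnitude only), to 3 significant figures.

7.56 hPa / 6 h × 0.750062 mmHg/hPa = 0.945 mmHg/h.

0.945 mmHg per hour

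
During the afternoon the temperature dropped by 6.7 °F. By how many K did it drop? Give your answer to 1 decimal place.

3.7 K

Converting a difference, only the 9/5 scale factor applies: ΔK = 6.7 × 0.5556 = 3.7 K.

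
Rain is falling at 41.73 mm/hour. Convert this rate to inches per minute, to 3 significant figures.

0.0274 in/minute

41.73 mm/hour × 0.0393701 in/mm × 0.0166667 hour/minute = 0.0274 in/minute.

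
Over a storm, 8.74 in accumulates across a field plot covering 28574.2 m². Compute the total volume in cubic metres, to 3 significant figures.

6340 cubic metres

Depth: 8.74 in × 25.4 = 221.996 mm.
1 mm over 1 m² is 1 L, so volume = 221.996 × 28574.2 = 6343358.1 L = 6340 m³.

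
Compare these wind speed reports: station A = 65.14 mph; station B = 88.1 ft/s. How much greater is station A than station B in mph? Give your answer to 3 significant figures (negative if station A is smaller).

station B: 88.1 ft/s = 60.0682 mph.
Difference: 65.1400 − 60.0682 = 5.07 mph.

5.07 mph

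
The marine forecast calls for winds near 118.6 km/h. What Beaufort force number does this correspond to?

Beaufort force 12

118.6 km/h = 32.9 m/s, which is Beaufort 12 (hurricane force, ≥32.7 m/s).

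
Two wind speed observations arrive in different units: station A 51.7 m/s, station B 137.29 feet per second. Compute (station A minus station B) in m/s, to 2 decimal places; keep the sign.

station B: 137.29 ft/s = 41.8460 m/s.
Difference: 51.7000 − 41.8460 = 9.85 m/s.

9.85 m/s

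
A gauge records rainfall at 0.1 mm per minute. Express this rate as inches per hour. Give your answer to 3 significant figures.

0.1 mm/minute × 0.0393701 in/mm × 60 minute/hour = 0.236 in/hour.

0.236 in/hour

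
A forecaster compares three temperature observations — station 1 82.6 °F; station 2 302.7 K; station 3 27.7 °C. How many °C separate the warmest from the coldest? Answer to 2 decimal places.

station 1: 82.6 °F = 28.111 °C.
station 2: 302.7 K = 29.550 °C.
Spread: 29.550 − 27.700 = 1.850 °C.

1.85 °C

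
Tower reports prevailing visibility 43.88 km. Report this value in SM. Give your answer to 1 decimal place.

1 km = 0.621371 SM, so 43.88 × 0.621371 = 27.3 SM.

27.3 SM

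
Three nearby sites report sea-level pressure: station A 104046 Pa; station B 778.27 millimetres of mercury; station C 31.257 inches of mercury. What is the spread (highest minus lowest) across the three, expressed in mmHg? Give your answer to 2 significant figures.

16 mmHg

station A: 104046 Pa = 780.41 mmHg.
station C: 31.257 inHg = 793.93 mmHg.
Spread: 793.93 − 778.27 = 16 mmHg.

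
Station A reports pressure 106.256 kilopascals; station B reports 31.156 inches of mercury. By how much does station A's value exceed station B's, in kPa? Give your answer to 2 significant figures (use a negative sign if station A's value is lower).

0.75 kPa

station B: 31.156 inHg = 105.5063 kPa.
Difference: 106.2560 − 105.5063 = 0.75 kPa.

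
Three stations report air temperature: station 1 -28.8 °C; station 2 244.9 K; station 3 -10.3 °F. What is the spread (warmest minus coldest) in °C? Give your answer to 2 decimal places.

station 2: 244.9 K = -28.250 °C.
station 3: -10.3 °F = -23.500 °C.
Spread: (-23.500) − (-28.800) = 5.300 °C.

5.30 °C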